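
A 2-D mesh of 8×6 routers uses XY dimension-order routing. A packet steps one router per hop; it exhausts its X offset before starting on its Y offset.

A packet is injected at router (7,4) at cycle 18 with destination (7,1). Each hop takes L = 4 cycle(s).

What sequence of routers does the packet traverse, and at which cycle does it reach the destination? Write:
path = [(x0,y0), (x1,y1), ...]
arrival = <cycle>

src (7,4)  cyc=18
S→(7,3)  cyc=22
S→(7,2)  cyc=26
S→(7,1)  cyc=30

path = [(7,4), (7,3), (7,2), (7,1)]
arrival = 30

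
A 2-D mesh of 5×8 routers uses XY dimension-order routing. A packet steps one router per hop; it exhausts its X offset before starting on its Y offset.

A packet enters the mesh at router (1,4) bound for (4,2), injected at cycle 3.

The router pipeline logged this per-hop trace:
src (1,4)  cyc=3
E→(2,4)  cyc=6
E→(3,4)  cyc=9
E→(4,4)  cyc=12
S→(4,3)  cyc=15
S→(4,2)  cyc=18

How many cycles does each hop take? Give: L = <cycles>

cyc[1] − cyc[0] = 6 − 3 = 3.
Per-hop latency L = Δcyc = 3.

L = 3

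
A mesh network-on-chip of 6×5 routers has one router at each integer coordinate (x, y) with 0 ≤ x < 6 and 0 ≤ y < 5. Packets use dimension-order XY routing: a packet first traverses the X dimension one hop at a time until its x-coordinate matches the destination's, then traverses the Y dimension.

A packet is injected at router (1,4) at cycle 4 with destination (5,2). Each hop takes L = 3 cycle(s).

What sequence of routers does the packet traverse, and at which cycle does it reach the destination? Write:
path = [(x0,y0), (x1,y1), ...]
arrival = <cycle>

path = [(1,4), (2,4), (3,4), (4,4), (5,4), (5,3), (5,2)]
arrival = 22

hop 0: (1,4) @ cyc 4
hop 1: (2,4) @ cyc 7  [E]
hop 2: (3,4) @ cyc 10  [E]
hop 3: (4,4) @ cyc 13  [E]
hop 4: (5,4) @ cyc 16  [E]
hop 5: (5,3) @ cyc 19  [S]
hop 6: (5,2) @ cyc 22  [S]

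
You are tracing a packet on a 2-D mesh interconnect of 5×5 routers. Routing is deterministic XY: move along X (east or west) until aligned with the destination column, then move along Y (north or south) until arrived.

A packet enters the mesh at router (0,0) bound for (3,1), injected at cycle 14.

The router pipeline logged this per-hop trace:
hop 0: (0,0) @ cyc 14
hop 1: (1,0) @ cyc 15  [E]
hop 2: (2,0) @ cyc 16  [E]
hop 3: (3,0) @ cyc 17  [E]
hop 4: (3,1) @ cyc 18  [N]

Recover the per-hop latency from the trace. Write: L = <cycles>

L = 1

cyc[1] − cyc[0] = 15 − 14 = 1.
One hop costs L cycles, so L = 1.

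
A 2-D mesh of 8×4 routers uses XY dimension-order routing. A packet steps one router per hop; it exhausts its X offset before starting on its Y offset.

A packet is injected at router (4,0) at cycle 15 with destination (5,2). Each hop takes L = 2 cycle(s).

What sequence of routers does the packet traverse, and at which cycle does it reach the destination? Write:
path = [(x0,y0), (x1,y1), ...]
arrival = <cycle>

[0] x=4 y=0 t=15
[1] x=5 y=0 t=17 →E
[2] x=5 y=1 t=19 →N
[3] x=5 y=2 t=21 →N

path = [(4,0), (5,0), (5,1), (5,2)]
arrival = 21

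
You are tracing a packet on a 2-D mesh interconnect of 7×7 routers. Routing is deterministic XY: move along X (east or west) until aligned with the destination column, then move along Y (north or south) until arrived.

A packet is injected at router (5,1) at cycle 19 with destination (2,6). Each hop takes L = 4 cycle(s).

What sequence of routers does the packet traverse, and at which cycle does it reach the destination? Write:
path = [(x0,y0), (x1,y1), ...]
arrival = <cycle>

path = [(5,1), (4,1), (3,1), (2,1), (2,2), (2,3), (2,4), (2,5), (2,6)]
arrival = 51

src (5,1)  cyc=19
W→(4,1)  cyc=23
W→(3,1)  cyc=27
W→(2,1)  cyc=31
N→(2,2)  cyc=35
N→(2,3)  cyc=39
N→(2,4)  cyc=43
N→(2,5)  cyc=47
N→(2,6)  cyc=51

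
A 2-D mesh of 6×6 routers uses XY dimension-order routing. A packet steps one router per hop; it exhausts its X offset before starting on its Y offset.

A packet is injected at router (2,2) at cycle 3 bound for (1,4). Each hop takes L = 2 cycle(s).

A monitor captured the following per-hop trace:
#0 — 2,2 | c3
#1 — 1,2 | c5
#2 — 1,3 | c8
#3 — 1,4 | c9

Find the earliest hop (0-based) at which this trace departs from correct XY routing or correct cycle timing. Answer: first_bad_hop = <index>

first_bad_hop = 2

check 1→ d=(-1,0) cyc+2: ok
check 2→ d=(0,1) cyc+3: BAD: Δcyc=3≠L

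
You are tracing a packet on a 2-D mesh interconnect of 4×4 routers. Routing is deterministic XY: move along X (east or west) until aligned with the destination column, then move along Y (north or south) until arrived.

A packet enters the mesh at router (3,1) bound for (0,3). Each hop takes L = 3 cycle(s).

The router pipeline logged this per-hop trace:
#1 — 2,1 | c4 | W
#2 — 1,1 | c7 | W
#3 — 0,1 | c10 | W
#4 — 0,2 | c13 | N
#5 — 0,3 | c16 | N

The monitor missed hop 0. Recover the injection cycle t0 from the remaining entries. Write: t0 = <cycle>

t0 = 1

Hop 1 reached at cycle 4; hop k is at t0 + k·L.
Subtract one hop: t0 = 4 − 3 = 1.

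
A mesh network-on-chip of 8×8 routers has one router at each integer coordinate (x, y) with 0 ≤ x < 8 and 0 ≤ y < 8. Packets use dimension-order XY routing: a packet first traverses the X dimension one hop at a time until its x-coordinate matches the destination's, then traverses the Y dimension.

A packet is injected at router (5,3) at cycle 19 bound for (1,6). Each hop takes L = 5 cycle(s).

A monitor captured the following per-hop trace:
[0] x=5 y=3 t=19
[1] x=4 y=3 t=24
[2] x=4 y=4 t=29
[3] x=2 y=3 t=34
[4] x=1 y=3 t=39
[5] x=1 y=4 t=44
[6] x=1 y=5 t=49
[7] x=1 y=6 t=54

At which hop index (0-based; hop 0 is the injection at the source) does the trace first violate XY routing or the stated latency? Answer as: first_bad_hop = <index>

first_bad_hop = 2

  1: Δx=-1 Δy=+0 Δt=5 [ok]
  2: Δx=+0 Δy=+1 Δt=5 [BAD: Y-move but x=4≠1]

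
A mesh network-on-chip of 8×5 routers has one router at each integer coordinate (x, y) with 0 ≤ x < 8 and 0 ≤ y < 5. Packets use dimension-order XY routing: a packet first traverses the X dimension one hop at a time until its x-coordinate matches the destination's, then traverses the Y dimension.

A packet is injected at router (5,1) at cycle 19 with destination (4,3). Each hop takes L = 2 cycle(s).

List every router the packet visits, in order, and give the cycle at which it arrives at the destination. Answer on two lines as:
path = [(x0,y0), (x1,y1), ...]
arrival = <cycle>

path = [(5,1), (4,1), (4,2), (4,3)]
arrival = 25

t=19: at (5,1)
t=21: at (4,1) after W
t=23: at (4,2) after N
t=25: at (4,3) after N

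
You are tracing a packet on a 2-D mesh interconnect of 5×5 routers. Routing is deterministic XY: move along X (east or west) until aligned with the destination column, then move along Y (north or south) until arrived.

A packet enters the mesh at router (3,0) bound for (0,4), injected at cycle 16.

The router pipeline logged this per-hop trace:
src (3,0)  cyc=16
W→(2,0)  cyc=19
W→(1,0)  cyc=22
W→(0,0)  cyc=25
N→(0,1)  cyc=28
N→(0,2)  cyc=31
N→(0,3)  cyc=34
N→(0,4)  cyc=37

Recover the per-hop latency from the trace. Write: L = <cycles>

L = 3

Between hops 0 and 1 the cycle counter advances 19 − 16 = 3.
Per-hop latency L = Δcyc = 3.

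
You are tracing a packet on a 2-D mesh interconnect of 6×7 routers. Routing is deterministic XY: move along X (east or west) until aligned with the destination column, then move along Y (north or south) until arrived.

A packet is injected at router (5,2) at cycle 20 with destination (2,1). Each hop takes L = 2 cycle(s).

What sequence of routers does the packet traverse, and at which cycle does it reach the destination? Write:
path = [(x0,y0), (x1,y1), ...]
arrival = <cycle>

t=20: at (5,2)
t=22: at (4,2) after W
t=24: at (3,2) after W
t=26: at (2,2) after W
t=28: at (2,1) after S

path = [(5,2), (4,2), (3,2), (2,2), (2,1)]
arrival = 28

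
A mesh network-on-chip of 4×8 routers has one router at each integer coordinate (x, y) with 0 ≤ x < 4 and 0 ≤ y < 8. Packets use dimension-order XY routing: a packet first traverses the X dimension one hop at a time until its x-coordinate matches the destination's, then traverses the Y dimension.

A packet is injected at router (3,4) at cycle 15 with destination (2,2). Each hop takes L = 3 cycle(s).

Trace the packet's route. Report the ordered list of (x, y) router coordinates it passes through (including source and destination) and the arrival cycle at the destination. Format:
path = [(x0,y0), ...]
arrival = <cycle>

  0. router=(3,4) cycle=15 (inject)
  1. router=(2,4) cycle=18 dir=W
  2. router=(2,3) cycle=21 dir=S
  3. router=(2,2) cycle=24 dir=S

path = [(3,4), (2,4), (2,3), (2,2)]
arrival = 24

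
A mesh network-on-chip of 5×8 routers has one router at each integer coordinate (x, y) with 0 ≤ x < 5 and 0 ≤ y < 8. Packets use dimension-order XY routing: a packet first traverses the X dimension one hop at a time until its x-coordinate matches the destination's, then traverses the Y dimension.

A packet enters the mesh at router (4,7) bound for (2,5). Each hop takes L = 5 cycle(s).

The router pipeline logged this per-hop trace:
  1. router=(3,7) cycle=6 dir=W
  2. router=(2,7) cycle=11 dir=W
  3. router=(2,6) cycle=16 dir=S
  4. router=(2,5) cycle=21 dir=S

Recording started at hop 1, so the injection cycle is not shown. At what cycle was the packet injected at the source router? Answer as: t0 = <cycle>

t0 = 1

cyc[1] = 6 and cyc[k] = t0 + k·L for every k.
t0 = cyc[1] − L = 6 − 5 = 1.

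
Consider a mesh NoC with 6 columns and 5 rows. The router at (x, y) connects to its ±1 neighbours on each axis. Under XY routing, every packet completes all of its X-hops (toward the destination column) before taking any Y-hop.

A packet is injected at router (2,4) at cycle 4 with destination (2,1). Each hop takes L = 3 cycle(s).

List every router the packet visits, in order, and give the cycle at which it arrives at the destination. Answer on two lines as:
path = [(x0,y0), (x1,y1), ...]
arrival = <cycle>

hop 0: (2,4) @ cyc 4
hop 1: (2,3) @ cyc 7  [S]
hop 2: (2,2) @ cyc 10  [S]
hop 3: (2,1) @ cyc 13  [S]

path = [(2,4), (2,3), (2,2), (2,1)]
arrival = 13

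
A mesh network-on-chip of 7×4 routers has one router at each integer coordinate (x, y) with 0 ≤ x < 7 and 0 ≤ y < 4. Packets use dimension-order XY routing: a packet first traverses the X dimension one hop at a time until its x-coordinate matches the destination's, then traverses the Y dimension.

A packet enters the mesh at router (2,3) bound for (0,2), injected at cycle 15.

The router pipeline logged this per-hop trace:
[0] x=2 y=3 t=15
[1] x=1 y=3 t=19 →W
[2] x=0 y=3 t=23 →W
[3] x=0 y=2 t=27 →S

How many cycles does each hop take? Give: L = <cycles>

From hop 0 (15) to hop 1 (19): +4 cycles.
Each hop adds L, hence L = 4.

L = 4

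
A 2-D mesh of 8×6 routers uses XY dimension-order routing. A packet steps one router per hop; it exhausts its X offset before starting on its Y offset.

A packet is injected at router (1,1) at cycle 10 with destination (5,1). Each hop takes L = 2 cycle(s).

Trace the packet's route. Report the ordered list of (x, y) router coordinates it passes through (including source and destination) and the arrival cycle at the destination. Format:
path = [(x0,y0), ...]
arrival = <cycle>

path = [(1,1), (2,1), (3,1), (4,1), (5,1)]
arrival = 18

#0 — 1,1 | c10
#1 — 2,1 | c12 | E
#2 — 3,1 | c14 | E
#3 — 4,1 | c16 | E
#4 — 5,1 | c18 | E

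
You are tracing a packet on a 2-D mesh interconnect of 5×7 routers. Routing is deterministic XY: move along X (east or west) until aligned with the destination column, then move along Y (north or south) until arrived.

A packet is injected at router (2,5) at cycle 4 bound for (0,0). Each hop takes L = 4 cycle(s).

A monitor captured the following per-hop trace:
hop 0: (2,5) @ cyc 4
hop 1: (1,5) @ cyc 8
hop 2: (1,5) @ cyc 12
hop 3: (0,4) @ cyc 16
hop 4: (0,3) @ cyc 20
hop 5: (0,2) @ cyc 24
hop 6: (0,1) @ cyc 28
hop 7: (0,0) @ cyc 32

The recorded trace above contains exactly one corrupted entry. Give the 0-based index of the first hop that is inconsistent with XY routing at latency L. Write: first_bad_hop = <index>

first_bad_hop = 2

  1: Δx=-1 Δy=+0 Δt=4 [ok]
  2: Δx=+0 Δy=+0 Δt=4 [BAD: non-unit step]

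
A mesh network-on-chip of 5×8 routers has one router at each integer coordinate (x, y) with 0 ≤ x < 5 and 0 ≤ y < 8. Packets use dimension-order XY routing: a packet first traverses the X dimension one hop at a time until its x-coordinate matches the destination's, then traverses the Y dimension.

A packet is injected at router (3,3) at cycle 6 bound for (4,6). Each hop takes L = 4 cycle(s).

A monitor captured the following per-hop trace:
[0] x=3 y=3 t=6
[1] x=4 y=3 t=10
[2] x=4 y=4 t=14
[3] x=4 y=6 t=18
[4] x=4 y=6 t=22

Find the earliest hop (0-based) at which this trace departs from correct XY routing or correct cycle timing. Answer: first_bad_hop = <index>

first_bad_hop = 3

hop 1: step (+1,+0), +4 cyc — ok
hop 2: step (+0,+1), +4 cyc — ok
hop 3: step (+0,+2), +4 cyc — BAD: non-unit step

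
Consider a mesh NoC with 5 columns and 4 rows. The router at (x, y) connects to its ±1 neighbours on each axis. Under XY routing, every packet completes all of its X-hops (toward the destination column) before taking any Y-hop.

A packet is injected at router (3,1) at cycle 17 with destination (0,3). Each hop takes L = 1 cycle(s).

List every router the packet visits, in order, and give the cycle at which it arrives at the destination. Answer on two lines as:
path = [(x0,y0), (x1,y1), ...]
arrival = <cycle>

path = [(3,1), (2,1), (1,1), (0,1), (0,2), (0,3)]
arrival = 22

#0 — 3,1 | c17
#1 — 2,1 | c18 | W
#2 — 1,1 | c19 | W
#3 — 0,1 | c20 | W
#4 — 0,2 | c21 | N
#5 — 0,3 | c22 | N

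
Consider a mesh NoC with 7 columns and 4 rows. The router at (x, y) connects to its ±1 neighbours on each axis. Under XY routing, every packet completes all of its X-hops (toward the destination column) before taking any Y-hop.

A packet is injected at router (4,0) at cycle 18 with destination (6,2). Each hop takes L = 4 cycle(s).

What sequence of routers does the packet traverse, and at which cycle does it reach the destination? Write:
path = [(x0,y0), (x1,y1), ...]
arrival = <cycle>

path = [(4,0), (5,0), (6,0), (6,1), (6,2)]
arrival = 34

hop 0: (4,0) @ cyc 18
hop 1: (5,0) @ cyc 22  [E]
hop 2: (6,0) @ cyc 26  [E]
hop 3: (6,1) @ cyc 30  [N]
hop 4: (6,2) @ cyc 34  [N]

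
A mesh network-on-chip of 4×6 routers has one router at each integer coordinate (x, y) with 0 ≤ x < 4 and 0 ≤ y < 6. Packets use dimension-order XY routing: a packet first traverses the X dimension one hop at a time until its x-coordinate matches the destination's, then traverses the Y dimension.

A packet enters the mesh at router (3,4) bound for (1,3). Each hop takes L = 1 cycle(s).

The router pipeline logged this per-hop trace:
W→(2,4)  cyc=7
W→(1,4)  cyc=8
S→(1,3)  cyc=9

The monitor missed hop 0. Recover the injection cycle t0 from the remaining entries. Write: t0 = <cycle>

t0 = 6

At hop 1 the cycle is 7; in general cyc_k = t0 + kL.
Therefore t0 = 7 − L = 6.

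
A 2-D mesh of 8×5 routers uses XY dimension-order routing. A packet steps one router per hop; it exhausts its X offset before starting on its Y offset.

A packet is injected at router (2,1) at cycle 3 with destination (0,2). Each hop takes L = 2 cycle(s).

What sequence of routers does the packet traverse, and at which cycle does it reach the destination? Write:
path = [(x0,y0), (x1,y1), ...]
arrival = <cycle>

src (2,1)  cyc=3
W→(1,1)  cyc=5
W→(0,1)  cyc=7
N→(0,2)  cyc=9

path = [(2,1), (1,1), (0,1), (0,2)]
arrival = 9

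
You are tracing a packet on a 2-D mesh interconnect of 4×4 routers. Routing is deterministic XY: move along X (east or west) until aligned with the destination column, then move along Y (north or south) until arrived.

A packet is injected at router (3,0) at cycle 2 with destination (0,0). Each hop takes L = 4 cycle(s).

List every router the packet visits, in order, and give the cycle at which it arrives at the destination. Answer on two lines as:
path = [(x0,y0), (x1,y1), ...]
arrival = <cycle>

src (3,0)  cyc=2
W→(2,0)  cyc=6
W→(1,0)  cyc=10
W→(0,0)  cyc=14

path = [(3,0), (2,0), (1,0), (0,0)]
arrival = 14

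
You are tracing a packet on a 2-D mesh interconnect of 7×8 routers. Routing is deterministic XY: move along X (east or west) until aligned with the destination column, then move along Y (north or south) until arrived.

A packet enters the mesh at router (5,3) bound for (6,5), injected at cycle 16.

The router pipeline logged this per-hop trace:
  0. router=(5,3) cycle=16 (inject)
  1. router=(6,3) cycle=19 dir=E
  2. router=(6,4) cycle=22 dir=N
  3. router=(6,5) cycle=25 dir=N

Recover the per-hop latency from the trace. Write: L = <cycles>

Δcyc across hop 0→1: 19 − 16 = 3.
Per-hop latency L = Δcyc = 3.

L = 3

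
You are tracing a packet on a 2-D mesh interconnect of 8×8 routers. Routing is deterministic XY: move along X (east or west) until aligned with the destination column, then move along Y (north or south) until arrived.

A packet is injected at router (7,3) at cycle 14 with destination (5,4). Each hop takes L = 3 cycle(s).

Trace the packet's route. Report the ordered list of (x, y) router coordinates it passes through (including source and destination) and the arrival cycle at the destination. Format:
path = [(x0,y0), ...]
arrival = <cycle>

path = [(7,3), (6,3), (5,3), (5,4)]
arrival = 23

  0. router=(7,3) cycle=14 (inject)
  1. router=(6,3) cycle=17 dir=W
  2. router=(5,3) cycle=20 dir=W
  3. router=(5,4) cycle=23 dir=N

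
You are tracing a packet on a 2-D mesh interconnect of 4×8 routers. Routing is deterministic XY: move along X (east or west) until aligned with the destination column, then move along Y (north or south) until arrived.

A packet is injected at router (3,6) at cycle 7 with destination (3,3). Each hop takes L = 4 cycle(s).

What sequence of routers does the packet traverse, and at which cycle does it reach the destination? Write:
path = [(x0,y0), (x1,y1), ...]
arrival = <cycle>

path = [(3,6), (3,5), (3,4), (3,3)]
arrival = 19

#0 — 3,6 | c7
#1 — 3,5 | c11 | S
#2 — 3,4 | c15 | S
#3 — 3,3 | c19 | S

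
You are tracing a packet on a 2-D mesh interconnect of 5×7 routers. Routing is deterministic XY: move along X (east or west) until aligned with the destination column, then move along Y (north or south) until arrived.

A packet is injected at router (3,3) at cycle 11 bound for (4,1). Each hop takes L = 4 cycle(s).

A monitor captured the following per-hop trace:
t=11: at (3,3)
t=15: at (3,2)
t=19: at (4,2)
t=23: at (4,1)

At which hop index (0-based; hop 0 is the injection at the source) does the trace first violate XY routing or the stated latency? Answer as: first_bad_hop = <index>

first_bad_hop = 1

  1: Δx=+0 Δy=-1 Δt=4 [BAD: Y-move but x=3≠4]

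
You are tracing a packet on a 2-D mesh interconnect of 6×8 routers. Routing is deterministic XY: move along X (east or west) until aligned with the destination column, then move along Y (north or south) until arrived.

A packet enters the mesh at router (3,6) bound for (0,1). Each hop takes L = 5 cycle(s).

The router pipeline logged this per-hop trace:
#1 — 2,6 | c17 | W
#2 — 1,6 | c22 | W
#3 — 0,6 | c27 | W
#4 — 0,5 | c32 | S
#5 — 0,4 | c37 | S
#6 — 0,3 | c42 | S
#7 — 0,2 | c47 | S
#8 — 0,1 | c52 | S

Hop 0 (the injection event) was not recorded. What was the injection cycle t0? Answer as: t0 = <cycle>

The first recorded entry is hop 1 at cycle 17.
Therefore t0 = 17 − L = 12.

t0 = 12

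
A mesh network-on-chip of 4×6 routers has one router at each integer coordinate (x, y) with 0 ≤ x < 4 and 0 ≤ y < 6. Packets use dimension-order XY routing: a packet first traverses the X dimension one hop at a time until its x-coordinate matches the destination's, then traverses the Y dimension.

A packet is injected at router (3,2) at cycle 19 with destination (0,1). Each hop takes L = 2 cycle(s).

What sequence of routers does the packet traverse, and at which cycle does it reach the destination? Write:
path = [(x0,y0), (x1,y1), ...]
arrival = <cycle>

path = [(3,2), (2,2), (1,2), (0,2), (0,1)]
arrival = 27

#0 — 3,2 | c19
#1 — 2,2 | c21 | W
#2 — 1,2 | c23 | W
#3 — 0,2 | c25 | W
#4 — 0,1 | c27 | S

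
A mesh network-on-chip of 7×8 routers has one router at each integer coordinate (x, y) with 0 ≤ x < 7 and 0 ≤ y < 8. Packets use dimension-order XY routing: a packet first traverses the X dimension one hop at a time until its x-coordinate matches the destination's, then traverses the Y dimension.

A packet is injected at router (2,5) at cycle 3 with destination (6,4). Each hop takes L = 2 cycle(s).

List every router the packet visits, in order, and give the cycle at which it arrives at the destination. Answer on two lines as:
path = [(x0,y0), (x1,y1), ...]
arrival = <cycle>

path = [(2,5), (3,5), (4,5), (5,5), (6,5), (6,4)]
arrival = 13

[0] x=2 y=5 t=3
[1] x=3 y=5 t=5 →E
[2] x=4 y=5 t=7 →E
[3] x=5 y=5 t=9 →E
[4] x=6 y=5 t=11 →E
[5] x=6 y=4 t=13 →S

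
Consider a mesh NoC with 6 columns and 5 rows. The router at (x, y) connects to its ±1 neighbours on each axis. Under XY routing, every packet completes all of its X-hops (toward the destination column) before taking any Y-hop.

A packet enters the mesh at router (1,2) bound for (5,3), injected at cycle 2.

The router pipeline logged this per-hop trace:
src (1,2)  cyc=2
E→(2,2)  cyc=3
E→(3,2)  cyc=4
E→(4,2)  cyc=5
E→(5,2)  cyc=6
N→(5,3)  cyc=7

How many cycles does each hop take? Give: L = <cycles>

From hop 0 (2) to hop 1 (3): +1 cycles.
That increment is L by definition: L = 1.

L = 1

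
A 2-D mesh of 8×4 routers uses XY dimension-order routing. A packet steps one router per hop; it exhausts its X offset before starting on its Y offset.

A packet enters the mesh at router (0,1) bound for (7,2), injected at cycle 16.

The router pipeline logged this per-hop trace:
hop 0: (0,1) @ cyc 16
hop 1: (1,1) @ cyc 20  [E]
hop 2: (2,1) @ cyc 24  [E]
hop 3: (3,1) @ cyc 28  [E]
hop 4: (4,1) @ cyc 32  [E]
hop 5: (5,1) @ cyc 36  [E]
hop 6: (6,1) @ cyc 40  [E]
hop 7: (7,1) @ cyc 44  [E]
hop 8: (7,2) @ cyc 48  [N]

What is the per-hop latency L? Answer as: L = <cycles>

L = 4

From hop 0 (16) to hop 1 (20): +4 cycles.
One hop costs L cycles, so L = 4.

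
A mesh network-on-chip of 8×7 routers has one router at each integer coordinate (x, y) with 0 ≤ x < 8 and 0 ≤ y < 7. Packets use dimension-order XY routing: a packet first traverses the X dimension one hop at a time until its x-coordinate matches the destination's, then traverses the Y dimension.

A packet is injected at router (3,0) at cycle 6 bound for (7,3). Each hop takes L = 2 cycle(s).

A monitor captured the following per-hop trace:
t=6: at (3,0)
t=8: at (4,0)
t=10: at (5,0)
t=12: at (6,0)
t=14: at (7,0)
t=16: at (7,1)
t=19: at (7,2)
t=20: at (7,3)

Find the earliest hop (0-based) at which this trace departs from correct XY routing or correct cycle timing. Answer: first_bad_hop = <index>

  1: Δx=+1 Δy=+0 Δt=2 [ok]
  2: Δx=+1 Δy=+0 Δt=2 [ok]
  3: Δx=+1 Δy=+0 Δt=2 [ok]
  4: Δx=+1 Δy=+0 Δt=2 [ok]
  5: Δx=+0 Δy=+1 Δt=2 [ok]
  6: Δx=+0 Δy=+1 Δt=3 [BAD: Δcyc=3≠L]

first_bad_hop = 6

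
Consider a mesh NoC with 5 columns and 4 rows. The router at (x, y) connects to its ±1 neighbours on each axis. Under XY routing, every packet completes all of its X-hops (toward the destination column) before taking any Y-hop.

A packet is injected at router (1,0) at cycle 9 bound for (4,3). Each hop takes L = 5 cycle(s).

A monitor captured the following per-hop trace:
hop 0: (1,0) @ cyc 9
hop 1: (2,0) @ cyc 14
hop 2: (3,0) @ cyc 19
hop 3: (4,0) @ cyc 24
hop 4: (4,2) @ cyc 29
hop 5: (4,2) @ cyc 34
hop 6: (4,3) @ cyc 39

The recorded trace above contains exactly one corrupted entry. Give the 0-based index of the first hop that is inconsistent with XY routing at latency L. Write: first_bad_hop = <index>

first_bad_hop = 4

check 1→ d=(1,0) cyc+5: ok
check 2→ d=(1,0) cyc+5: ok
check 3→ d=(1,0) cyc+5: ok
check 4→ d=(0,2) cyc+5: BAD: non-unit step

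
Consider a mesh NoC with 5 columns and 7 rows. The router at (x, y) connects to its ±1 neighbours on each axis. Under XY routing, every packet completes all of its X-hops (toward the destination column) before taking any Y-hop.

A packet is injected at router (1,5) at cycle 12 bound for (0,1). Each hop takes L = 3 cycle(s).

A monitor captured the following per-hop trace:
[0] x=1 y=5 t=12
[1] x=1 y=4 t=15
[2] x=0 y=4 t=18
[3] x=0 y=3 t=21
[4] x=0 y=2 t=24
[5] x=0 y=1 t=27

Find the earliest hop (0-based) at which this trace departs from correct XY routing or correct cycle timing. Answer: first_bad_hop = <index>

[1] (+0,-1) / 3c ⇒ BAD: Y-move but x=1≠0

first_bad_hop = 1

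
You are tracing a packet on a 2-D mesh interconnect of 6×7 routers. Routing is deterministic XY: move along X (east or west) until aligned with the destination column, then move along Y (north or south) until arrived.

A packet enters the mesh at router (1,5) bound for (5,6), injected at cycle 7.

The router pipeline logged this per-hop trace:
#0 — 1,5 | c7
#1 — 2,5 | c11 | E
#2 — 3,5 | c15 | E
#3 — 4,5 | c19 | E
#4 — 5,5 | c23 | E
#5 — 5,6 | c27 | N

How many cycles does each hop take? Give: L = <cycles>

Between hops 0 and 1 the cycle counter advances 11 − 7 = 4.
One hop costs L cycles, so L = 4.

L = 4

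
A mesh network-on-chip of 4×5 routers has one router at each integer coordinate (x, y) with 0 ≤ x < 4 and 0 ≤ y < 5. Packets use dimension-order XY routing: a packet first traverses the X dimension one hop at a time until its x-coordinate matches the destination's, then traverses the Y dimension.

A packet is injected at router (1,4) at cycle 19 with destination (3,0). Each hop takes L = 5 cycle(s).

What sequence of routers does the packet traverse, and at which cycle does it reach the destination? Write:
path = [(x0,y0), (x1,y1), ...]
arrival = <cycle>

path = [(1,4), (2,4), (3,4), (3,3), (3,2), (3,1), (3,0)]
arrival = 49

src (1,4)  cyc=19
E→(2,4)  cyc=24
E→(3,4)  cyc=29
S→(3,3)  cyc=34
S→(3,2)  cyc=39
S→(3,1)  cyc=44
S→(3,0)  cyc=49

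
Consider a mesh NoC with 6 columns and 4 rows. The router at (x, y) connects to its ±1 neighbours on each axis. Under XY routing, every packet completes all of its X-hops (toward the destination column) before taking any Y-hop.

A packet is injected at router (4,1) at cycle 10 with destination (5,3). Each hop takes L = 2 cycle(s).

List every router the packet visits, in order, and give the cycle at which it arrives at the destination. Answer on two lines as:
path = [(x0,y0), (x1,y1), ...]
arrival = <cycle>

path = [(4,1), (5,1), (5,2), (5,3)]
arrival = 16

[0] x=4 y=1 t=10
[1] x=5 y=1 t=12 →E
[2] x=5 y=2 t=14 →N
[3] x=5 y=3 t=16 →N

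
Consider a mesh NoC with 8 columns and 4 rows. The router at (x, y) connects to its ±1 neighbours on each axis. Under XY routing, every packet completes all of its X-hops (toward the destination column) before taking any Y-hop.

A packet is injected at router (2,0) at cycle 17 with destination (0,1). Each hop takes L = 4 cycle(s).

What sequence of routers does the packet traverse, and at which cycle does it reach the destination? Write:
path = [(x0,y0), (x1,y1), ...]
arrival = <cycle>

#0 — 2,0 | c17
#1 — 1,0 | c21 | W
#2 — 0,0 | c25 | W
#3 — 0,1 | c29 | N

path = [(2,0), (1,0), (0,0), (0,1)]
arrival = 29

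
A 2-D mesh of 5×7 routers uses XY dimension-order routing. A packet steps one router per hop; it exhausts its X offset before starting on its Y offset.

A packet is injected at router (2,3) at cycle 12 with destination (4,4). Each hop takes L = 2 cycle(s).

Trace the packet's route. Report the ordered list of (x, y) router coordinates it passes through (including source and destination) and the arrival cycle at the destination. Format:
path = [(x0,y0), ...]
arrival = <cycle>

path = [(2,3), (3,3), (4,3), (4,4)]
arrival = 18

t=12: at (2,3)
t=14: at (3,3) after E
t=16: at (4,3) after E
t=18: at (4,4) after N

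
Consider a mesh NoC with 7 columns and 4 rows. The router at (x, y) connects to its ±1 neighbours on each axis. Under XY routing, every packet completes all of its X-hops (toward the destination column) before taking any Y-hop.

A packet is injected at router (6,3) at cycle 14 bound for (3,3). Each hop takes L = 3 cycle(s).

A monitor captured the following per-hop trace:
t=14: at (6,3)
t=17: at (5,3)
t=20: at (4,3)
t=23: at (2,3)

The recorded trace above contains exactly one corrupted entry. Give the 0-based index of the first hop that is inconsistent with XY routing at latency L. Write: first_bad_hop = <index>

check 1→ d=(-1,0) cyc+3: ok
check 2→ d=(-1,0) cyc+3: ok
check 3→ d=(-2,0) cyc+3: BAD: non-unit step

first_bad_hop = 3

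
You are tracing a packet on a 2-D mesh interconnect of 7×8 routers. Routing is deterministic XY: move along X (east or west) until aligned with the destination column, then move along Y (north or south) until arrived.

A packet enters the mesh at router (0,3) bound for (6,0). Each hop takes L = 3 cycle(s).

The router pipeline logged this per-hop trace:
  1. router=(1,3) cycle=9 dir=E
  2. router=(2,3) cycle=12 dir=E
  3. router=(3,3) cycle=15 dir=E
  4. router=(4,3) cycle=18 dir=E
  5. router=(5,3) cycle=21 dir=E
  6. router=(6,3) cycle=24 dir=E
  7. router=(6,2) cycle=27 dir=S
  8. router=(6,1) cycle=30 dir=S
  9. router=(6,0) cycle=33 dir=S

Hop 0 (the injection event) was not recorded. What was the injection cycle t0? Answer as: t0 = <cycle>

t0 = 6

Hop 1 reached at cycle 9; hop k is at t0 + k·L.
Therefore t0 = 9 − L = 6.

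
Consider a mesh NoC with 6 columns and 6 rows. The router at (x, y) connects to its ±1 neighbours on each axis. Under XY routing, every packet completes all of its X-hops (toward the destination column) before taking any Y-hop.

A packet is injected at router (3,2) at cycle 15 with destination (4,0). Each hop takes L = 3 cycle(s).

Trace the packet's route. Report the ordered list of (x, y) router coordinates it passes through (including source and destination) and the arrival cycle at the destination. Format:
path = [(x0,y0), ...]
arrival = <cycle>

path = [(3,2), (4,2), (4,1), (4,0)]
arrival = 24

t=15: at (3,2)
t=18: at (4,2) after E
t=21: at (4,1) after S
t=24: at (4,0) after S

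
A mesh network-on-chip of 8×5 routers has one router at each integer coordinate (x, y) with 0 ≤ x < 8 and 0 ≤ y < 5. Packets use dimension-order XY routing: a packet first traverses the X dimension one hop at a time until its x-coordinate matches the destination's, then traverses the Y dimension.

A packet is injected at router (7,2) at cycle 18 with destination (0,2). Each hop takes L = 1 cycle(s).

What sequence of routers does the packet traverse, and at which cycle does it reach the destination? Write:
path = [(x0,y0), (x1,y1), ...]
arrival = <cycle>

[0] x=7 y=2 t=18
[1] x=6 y=2 t=19 →W
[2] x=5 y=2 t=20 →W
[3] x=4 y=2 t=21 →W
[4] x=3 y=2 t=22 →W
[5] x=2 y=2 t=23 →W
[6] x=1 y=2 t=24 →W
[7] x=0 y=2 t=25 →W

path = [(7,2), (6,2), (5,2), (4,2), (3,2), (2,2), (1,2), (0,2)]
arrival = 25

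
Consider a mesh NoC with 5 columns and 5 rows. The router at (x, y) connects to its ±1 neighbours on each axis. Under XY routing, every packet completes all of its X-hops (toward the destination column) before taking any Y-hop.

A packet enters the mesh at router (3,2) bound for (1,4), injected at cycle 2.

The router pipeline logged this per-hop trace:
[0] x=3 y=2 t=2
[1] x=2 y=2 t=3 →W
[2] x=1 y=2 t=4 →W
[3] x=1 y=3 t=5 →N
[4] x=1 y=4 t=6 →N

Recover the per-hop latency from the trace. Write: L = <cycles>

L = 1

Δcyc across hop 0→1: 3 − 2 = 1.
Per-hop latency L = Δcyc = 1.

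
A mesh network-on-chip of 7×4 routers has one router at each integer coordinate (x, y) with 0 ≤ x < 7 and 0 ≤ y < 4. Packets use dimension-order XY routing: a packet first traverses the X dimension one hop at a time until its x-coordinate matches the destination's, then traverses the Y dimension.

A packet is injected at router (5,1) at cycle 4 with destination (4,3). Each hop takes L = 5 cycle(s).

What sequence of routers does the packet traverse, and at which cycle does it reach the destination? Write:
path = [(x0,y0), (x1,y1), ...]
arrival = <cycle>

  0. router=(5,1) cycle=4 (inject)
  1. router=(4,1) cycle=9 dir=W
  2. router=(4,2) cycle=14 dir=N
  3. router=(4,3) cycle=19 dir=N

path = [(5,1), (4,1), (4,2), (4,3)]
arrival = 19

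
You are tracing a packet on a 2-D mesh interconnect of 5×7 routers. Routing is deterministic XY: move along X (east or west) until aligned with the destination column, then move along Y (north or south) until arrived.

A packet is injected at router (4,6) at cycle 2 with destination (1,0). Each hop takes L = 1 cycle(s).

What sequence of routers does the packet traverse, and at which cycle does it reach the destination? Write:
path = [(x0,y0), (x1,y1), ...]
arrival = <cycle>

[0] x=4 y=6 t=2
[1] x=3 y=6 t=3 →W
[2] x=2 y=6 t=4 →W
[3] x=1 y=6 t=5 →W
[4] x=1 y=5 t=6 →S
[5] x=1 y=4 t=7 →S
[6] x=1 y=3 t=8 →S
[7] x=1 y=2 t=9 →S
[8] x=1 y=1 t=10 →S
[9] x=1 y=0 t=11 →S

path = [(4,6), (3,6), (2,6), (1,6), (1,5), (1,4), (1,3), (1,2), (1,1), (1,0)]
arrival = 11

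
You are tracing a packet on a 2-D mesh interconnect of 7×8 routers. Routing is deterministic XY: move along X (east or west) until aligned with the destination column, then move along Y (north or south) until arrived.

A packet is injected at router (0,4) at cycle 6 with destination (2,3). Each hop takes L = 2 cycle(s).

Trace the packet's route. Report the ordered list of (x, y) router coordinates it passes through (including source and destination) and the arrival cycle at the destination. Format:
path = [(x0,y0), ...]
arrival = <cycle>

path = [(0,4), (1,4), (2,4), (2,3)]
arrival = 12

src (0,4)  cyc=6
E→(1,4)  cyc=8
E→(2,4)  cyc=10
S→(2,3)  cyc=12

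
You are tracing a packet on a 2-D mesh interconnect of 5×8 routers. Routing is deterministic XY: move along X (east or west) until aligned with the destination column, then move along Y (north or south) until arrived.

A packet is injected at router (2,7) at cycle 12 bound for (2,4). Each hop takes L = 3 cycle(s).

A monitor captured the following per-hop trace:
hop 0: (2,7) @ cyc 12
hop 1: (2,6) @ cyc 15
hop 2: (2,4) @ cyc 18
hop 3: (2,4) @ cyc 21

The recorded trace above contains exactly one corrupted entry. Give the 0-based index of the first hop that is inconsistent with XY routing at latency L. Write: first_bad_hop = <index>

first_bad_hop = 2

hop 1: step (+0,-1), +3 cyc — ok
hop 2: step (+0,-2), +3 cyc — BAD: non-unit step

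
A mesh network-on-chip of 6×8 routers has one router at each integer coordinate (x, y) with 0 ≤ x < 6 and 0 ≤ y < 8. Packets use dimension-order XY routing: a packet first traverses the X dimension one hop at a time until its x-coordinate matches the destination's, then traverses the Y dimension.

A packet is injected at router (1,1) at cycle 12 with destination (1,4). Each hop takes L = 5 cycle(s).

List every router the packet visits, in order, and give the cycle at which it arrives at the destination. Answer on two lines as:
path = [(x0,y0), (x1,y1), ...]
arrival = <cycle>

path = [(1,1), (1,2), (1,3), (1,4)]
arrival = 27

[0] x=1 y=1 t=12
[1] x=1 y=2 t=17 →N
[2] x=1 y=3 t=22 →N
[3] x=1 y=4 t=27 →N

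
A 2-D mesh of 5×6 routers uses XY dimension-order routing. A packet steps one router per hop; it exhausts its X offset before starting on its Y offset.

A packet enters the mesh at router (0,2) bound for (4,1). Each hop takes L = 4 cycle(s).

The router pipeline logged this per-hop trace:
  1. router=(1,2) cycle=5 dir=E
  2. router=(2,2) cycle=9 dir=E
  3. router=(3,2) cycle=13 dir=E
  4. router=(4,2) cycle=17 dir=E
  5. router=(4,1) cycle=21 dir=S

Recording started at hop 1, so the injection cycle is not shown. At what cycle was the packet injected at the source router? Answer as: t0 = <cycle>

t0 = 1

cyc[1] = 5 and cyc[k] = t0 + k·L for every k.
So t0 = 5 − 1·4 = 1.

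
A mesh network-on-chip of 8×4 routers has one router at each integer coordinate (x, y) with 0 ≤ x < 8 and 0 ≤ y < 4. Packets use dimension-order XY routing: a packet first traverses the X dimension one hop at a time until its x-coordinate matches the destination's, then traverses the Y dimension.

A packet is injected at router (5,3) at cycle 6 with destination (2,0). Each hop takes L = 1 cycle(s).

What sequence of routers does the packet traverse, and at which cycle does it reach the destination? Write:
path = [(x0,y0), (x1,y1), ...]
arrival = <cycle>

t=6: at (5,3)
t=7: at (4,3) after W
t=8: at (3,3) after W
t=9: at (2,3) after W
t=10: at (2,2) after S
t=11: at (2,1) after S
t=12: at (2,0) after S

path = [(5,3), (4,3), (3,3), (2,3), (2,2), (2,1), (2,0)]
arrival = 12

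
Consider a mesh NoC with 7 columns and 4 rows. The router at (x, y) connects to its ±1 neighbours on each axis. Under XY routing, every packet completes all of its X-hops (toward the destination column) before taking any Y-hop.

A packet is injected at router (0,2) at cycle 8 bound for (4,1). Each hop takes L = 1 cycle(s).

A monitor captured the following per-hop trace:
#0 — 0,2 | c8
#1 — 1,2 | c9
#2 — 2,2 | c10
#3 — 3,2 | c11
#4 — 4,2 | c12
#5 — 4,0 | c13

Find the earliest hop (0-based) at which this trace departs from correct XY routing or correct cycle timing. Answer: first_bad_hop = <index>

first_bad_hop = 5

hop 1: step (+1,+0), +1 cyc — ok
hop 2: step (+1,+0), +1 cyc — ok
hop 3: step (+1,+0), +1 cyc — ok
hop 4: step (+1,+0), +1 cyc — ok
hop 5: step (+0,-2), +1 cyc — BAD: non-unit step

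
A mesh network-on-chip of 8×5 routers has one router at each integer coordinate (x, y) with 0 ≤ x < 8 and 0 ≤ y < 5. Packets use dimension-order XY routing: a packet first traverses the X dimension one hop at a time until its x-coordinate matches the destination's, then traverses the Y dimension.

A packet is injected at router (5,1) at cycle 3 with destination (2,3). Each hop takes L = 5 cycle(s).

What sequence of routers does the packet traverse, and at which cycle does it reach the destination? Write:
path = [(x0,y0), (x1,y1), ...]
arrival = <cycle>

  0. router=(5,1) cycle=3 (inject)
  1. router=(4,1) cycle=8 dir=W
  2. router=(3,1) cycle=13 dir=W
  3. router=(2,1) cycle=18 dir=W
  4. router=(2,2) cycle=23 dir=N
  5. router=(2,3) cycle=28 dir=N

path = [(5,1), (4,1), (3,1), (2,1), (2,2), (2,3)]
arrival = 28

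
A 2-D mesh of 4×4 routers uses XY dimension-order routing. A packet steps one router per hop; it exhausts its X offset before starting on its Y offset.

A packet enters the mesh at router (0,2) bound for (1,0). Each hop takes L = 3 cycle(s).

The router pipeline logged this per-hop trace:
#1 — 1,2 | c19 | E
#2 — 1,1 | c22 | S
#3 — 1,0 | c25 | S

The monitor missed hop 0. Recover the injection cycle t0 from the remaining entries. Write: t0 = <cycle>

t0 = 16

At hop 1 the cycle is 19; in general cyc_k = t0 + kL.
Therefore t0 = 19 − L = 16.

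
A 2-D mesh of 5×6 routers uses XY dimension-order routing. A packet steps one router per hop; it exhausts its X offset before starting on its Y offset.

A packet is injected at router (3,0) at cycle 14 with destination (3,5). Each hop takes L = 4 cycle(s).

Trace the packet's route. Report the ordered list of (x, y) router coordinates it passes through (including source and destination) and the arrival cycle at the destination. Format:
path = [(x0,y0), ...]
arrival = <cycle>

path = [(3,0), (3,1), (3,2), (3,3), (3,4), (3,5)]
arrival = 34

#0 — 3,0 | c14
#1 — 3,1 | c18 | N
#2 — 3,2 | c22 | N
#3 — 3,3 | c26 | N
#4 — 3,4 | c30 | N
#5 — 3,5 | c34 | N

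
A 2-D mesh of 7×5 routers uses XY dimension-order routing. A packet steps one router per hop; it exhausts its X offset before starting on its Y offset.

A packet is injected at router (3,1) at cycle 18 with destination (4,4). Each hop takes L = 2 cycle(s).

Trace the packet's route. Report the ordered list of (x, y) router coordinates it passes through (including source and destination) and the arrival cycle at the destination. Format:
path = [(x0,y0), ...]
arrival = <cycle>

path = [(3,1), (4,1), (4,2), (4,3), (4,4)]
arrival = 26

  0. router=(3,1) cycle=18 (inject)
  1. router=(4,1) cycle=20 dir=E
  2. router=(4,2) cycle=22 dir=N
  3. router=(4,3) cycle=24 dir=N
  4. router=(4,4) cycle=26 dir=N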